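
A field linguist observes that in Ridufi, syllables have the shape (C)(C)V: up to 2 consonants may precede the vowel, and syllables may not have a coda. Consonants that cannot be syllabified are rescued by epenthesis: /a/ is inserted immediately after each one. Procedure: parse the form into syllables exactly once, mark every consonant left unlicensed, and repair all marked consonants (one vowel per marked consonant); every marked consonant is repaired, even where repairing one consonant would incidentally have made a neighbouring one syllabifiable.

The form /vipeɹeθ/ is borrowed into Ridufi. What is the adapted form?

Syllabifying with onset maximization leaves /θ/ stranded (no codas are permitted; onsets may contain at most 2 consonants).
Each unlicensed consonant becomes the onset of a new syllable: /θ/ → /θa/.

vipeɹeθa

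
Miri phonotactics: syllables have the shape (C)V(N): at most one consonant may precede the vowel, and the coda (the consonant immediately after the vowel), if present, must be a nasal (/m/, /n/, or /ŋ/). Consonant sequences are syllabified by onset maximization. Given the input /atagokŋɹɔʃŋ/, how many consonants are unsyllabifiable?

4

Under (C)V(N), the unsyllabifiable consonants are /k/, /ŋ/, /ʃ/, /ŋ/ (only a nasal (/m/, /n/, or /ŋ/) is licensed in coda position; onsets are limited to one consonant).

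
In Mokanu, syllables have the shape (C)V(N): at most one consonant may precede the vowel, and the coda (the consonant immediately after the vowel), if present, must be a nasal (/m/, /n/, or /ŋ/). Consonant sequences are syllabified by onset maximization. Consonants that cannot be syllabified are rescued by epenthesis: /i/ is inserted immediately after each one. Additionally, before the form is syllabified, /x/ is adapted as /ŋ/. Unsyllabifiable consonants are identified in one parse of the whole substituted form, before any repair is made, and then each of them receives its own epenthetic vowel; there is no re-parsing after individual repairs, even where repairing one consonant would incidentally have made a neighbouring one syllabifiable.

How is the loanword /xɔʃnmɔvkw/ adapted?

ŋɔʃinimɔvikiwi

Substitution: /x/ → /ŋ/, giving /ŋɔʃnmɔvkw/.
Syllabifying with onset maximization leaves /ʃ/, /n/, /v/, /k/, /w/ stranded (only a nasal (/m/, /n/, or /ŋ/) is licensed in coda position; onsets are limited to one consonant).
Epenthesis after each stranded consonant: /ʃ/ → /ʃi/, /n/ → /ni/, /v/ → /vi/, /k/ → /ki/, /w/ → /wi/.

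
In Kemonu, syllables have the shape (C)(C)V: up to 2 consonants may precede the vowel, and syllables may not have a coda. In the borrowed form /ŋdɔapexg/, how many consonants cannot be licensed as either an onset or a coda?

2

Syllabifying with onset maximization leaves /x/, /g/ stranded (no codas are permitted; onsets may contain at most 2 consonants).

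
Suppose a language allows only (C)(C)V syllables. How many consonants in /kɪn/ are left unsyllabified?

Under (C)(C)V, the unsyllabifiable consonants are /n/ (no codas are permitted; onsets may contain at most 2 consonants).

1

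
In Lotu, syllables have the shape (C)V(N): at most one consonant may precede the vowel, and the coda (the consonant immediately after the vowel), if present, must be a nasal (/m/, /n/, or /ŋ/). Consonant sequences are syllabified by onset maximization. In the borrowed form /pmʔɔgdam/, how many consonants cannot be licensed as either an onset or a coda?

Under (C)V(N), the unsyllabifiable consonants are /p/, /m/, /g/ (only a nasal (/m/, /n/, or /ŋ/) is licensed in coda position; onsets are limited to one consonant).

3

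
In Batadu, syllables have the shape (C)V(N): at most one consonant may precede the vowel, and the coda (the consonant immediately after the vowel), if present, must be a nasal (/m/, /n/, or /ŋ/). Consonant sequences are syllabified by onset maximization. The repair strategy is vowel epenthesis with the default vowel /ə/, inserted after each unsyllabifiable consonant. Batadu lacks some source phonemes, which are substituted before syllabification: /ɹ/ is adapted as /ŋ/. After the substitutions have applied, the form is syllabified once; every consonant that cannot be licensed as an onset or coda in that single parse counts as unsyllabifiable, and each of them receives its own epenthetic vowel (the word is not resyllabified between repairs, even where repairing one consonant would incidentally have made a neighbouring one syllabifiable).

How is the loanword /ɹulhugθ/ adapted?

Substitution: /ɹ/ → /ŋ/, giving /ŋulhugθ/.
Under (C)V(N), the unsyllabifiable consonants are /l/, /g/, /θ/ (only a nasal (/m/, /n/, or /ŋ/) is licensed in coda position; onsets are limited to one consonant).
Each unlicensed consonant becomes the onset of a new syllable: /l/ → /lə/, /g/ → /gə/, /θ/ → /θə/.

ŋuləhugəθə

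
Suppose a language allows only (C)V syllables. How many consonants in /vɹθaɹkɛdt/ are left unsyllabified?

5

Syllabifying with onset maximization leaves /v/, /ɹ/, /ɹ/, /d/, /t/ stranded (no codas are permitted; onsets are limited to one consonant).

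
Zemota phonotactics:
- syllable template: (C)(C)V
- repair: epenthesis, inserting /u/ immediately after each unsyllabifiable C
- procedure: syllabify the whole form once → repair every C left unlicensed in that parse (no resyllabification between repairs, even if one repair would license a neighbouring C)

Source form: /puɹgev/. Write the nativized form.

puɹgevu

The consonants /v/ cannot be parsed into a legal (C)(C)V syllable (no codas are permitted; onsets may contain at most 2 consonants).
Epenthesis after each stranded consonant: /v/ → /vu/.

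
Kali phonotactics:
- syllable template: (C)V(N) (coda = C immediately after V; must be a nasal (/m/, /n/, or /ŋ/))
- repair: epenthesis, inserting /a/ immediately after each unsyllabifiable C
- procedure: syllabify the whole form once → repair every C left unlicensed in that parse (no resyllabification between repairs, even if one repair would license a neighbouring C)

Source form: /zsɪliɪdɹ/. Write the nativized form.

zasɪliɪdaɹa

Under (C)V(N), the unsyllabifiable consonants are /z/, /d/, /ɹ/ (only a nasal (/m/, /n/, or /ŋ/) is licensed in coda position; onsets are limited to one consonant).
Epenthesis after each stranded consonant: /z/ → /za/, /d/ → /da/, /ɹ/ → /ɹa/.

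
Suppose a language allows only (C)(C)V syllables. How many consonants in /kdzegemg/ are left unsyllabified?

Syllabifying with onset maximization leaves /k/, /m/, /g/ stranded (no codas are permitted; onsets may contain at most 2 consonants).

3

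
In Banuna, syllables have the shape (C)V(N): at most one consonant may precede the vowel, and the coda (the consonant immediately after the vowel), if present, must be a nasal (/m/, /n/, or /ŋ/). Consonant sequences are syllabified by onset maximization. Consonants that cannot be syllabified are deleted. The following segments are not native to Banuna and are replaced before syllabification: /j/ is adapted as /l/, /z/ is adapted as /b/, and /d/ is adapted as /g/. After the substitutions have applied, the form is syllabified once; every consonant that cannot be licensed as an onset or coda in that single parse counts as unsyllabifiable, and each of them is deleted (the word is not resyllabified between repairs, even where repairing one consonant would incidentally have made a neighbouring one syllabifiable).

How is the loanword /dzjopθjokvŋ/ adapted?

lolo

Substitution: /d/ → /g/, /z/ → /b/, /j/ → /l/, giving /gblopθlokvŋ/.
Under (C)V(N), the unsyllabifiable consonants are /g/, /b/, /p/, /θ/, /k/, /v/, /ŋ/ (only a nasal (/m/, /n/, or /ŋ/) is licensed in coda position; onsets are limited to one consonant).
Deleting the stranded consonants removes /g/, /b/, /p/, /θ/, /k/, /v/, /ŋ/.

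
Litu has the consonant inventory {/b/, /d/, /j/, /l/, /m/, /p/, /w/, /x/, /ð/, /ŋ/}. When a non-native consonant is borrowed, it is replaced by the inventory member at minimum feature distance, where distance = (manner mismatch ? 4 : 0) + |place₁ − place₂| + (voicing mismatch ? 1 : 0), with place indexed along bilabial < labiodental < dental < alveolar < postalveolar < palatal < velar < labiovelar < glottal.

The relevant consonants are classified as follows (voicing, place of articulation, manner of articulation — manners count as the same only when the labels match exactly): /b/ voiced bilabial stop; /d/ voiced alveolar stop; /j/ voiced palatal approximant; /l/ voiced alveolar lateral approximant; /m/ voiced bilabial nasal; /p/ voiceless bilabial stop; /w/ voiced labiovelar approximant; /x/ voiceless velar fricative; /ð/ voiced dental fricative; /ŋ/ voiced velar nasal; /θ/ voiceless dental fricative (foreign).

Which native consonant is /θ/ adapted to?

ð

/ð/ is closest: same manner (fricative), place distance 0 (dental→dental), voicing differs (+1); total 1. Next closest is /x/ at distance 4.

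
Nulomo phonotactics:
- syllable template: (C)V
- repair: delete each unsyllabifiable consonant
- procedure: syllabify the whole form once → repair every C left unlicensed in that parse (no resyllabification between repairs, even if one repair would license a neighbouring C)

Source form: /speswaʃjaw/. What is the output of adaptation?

pewaja

Under (C)V, the unsyllabifiable consonants are /s/, /s/, /ʃ/, /w/ (no codas are permitted; onsets are limited to one consonant).
Deletion applies to /s/, /s/, /ʃ/, /w/.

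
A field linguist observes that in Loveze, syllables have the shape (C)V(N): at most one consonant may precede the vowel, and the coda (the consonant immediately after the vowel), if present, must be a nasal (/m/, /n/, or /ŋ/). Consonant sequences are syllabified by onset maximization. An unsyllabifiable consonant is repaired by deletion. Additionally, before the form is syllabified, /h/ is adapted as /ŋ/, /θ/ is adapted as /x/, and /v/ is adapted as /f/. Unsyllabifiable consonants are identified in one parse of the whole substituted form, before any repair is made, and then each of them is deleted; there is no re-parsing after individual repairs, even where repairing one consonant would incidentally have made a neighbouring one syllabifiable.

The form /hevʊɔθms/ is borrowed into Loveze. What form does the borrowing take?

Substitution: /h/ → /ŋ/, /v/ → /f/, /θ/ → /x/, giving /ŋefʊɔxms/.
The consonants /x/, /m/, /s/ cannot be parsed into a legal (C)V(N) syllable (only a nasal (/m/, /n/, or /ŋ/) is licensed in coda position; onsets are limited to one consonant).
Deletion applies to /x/, /m/, /s/.

ŋefʊɔ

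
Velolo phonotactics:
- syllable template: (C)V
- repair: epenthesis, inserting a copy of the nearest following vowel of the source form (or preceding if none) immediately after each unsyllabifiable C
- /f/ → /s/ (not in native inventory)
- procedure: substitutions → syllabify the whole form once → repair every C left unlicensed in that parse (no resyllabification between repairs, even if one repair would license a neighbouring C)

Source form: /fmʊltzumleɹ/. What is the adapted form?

Substitution: /f/ → /s/, giving /smʊltzumleɹ/.
Syllabifying with onset maximization leaves /s/, /l/, /t/, /m/, /ɹ/ stranded (no codas are permitted; onsets are limited to one consonant).
Inserting the epenthetic vowel yields /s/ → /sʊ/, /l/ → /lu/, /t/ → /tu/, /m/ → /me/, /ɹ/ → /ɹe/.

sʊmʊlutuzumeleɹe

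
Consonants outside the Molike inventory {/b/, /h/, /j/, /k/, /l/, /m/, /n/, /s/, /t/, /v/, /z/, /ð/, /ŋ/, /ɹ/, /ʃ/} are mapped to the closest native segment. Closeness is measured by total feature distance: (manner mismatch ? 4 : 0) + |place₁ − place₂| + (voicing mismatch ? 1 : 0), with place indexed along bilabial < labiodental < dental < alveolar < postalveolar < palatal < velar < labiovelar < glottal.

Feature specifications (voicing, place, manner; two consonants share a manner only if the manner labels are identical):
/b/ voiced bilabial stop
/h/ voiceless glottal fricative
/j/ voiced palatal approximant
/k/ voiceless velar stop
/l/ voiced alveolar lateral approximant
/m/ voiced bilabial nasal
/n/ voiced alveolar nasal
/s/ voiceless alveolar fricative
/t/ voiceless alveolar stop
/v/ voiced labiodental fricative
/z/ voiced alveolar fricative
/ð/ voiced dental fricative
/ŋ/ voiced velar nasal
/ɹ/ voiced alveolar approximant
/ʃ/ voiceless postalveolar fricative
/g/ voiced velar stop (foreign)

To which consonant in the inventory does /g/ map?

/k/ is closest: same manner (stop), place distance 0 (velar→velar), voicing differs (+1); total 1. Next closest is /t/ at distance 4.

k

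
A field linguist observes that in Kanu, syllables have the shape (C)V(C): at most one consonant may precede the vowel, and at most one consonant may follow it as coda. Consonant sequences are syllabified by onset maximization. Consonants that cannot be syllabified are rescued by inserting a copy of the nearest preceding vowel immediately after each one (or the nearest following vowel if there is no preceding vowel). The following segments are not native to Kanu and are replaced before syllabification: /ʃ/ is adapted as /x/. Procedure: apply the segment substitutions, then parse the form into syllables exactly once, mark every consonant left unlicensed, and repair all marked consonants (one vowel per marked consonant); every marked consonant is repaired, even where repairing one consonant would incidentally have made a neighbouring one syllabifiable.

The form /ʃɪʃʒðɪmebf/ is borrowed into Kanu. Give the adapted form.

Substitution: /ʃ/ → /x/, giving /xɪxʒðɪmebf/.
The consonants /ʒ/, /f/ cannot be parsed into a legal (C)V(C) syllable (at most one coda consonant is licensed; onsets are limited to one consonant).
Epenthesis after each stranded consonant: /ʒ/ → /ʒɪ/, /f/ → /fe/.

xɪxʒɪðɪmebfe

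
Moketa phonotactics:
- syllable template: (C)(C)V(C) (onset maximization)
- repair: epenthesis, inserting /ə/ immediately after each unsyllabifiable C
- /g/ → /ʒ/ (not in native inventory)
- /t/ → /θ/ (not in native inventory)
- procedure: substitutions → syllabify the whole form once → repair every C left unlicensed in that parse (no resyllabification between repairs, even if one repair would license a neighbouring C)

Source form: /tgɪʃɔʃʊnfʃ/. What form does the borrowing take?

θʒɪʃɔʃʊnfəʃə

Substitution: /t/ → /θ/, /g/ → /ʒ/, giving /θʒɪʃɔʃʊnfʃ/.
The consonants /f/, /ʃ/ cannot be parsed into a legal (C)(C)V(C) syllable (at most one coda consonant is licensed; onsets may contain at most 2 consonants).
Inserting the epenthetic vowel yields /f/ → /fə/, /ʃ/ → /ʃə/.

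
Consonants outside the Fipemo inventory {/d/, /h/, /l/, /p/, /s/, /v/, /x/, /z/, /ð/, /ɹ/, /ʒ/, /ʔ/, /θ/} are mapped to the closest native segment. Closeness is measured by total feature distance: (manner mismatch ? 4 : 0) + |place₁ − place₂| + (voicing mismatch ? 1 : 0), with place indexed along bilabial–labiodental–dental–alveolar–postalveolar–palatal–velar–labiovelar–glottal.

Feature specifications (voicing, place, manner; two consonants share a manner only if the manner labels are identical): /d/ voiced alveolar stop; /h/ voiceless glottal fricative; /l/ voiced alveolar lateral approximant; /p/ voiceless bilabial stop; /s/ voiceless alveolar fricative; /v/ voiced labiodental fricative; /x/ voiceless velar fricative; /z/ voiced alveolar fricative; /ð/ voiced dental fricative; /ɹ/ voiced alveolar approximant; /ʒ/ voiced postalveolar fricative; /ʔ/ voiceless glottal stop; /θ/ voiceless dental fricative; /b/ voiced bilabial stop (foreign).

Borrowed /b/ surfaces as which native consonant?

/p/ is closest: same manner (stop), place distance 0 (bilabial→bilabial), voicing differs (+1); total 1. Next closest is /d/ at distance 3.

p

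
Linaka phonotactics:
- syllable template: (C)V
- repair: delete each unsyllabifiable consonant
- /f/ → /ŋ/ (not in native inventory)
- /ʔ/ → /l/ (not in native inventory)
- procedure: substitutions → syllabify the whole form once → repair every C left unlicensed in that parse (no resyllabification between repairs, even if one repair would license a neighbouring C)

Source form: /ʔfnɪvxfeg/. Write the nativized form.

nɪŋe

Substitution: /ʔ/ → /l/, /f/ → /ŋ/, giving /lŋnɪvxŋeg/.
Syllabifying with onset maximization leaves /l/, /ŋ/, /v/, /x/, /g/ stranded (no codas are permitted; onsets are limited to one consonant).
Deletion applies to /l/, /ŋ/, /v/, /x/, /g/.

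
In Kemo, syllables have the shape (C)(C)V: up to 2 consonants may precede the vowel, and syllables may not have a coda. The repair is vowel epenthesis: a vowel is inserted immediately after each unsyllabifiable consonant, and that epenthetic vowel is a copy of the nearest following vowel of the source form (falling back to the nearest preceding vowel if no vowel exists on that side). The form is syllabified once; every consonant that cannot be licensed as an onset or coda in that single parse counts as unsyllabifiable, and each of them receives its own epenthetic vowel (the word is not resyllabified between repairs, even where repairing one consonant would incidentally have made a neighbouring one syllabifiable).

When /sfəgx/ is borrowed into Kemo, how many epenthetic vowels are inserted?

The unsyllabifiable consonants are /g/, /x/; each receives one epenthetic vowel.

2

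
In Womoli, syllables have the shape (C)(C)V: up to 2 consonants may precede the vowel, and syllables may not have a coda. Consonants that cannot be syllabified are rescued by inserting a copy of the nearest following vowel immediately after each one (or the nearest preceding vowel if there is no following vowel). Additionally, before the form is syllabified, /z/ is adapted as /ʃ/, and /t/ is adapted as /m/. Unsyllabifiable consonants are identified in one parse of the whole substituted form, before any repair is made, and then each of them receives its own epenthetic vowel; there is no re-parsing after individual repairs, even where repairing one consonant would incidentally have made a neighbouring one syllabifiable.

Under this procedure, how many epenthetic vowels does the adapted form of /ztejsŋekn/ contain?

3

After substitution the input is /ʃmejsŋekn/.
The unsyllabifiable consonants are /j/, /k/, /n/; each receives one epenthetic vowel.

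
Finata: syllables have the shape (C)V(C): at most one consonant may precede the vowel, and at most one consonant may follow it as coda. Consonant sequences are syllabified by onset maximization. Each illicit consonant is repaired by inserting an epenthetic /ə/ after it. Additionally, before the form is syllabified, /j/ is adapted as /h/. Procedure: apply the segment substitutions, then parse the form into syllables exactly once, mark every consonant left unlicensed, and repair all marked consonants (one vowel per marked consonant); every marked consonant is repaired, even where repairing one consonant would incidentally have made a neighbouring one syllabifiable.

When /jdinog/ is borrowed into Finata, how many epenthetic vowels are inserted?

After substitution the input is /hdinog/.
The unsyllabifiable consonants are /h/; each receives one epenthetic vowel.

1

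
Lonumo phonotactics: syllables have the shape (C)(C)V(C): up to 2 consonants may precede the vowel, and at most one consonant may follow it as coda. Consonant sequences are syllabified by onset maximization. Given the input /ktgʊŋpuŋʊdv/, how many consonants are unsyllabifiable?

2

Syllabifying with onset maximization leaves /k/, /v/ stranded (at most one coda consonant is licensed; onsets may contain at most 2 consonants).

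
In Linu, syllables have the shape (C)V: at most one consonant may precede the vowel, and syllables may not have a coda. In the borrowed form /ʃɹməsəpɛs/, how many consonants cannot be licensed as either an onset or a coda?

3

The consonants /ʃ/, /ɹ/, /s/ cannot be parsed into a legal (C)V syllable (no codas are permitted; onsets are limited to one consonant).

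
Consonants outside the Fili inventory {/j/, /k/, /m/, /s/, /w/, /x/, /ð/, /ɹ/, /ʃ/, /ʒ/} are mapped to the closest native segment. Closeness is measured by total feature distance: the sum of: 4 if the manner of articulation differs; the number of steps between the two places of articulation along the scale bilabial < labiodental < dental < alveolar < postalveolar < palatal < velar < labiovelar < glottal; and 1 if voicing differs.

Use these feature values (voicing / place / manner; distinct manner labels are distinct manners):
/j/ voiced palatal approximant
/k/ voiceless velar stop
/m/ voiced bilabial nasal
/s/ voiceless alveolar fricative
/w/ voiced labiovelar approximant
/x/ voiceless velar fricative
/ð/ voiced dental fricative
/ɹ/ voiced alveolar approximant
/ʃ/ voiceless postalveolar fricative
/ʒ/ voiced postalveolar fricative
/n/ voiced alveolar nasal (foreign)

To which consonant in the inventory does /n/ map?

m

/m/ is closest: same manner (nasal), place distance 3 (alveolar→bilabial), same voicing; total 3. Next closest is /ɹ/ at distance 4.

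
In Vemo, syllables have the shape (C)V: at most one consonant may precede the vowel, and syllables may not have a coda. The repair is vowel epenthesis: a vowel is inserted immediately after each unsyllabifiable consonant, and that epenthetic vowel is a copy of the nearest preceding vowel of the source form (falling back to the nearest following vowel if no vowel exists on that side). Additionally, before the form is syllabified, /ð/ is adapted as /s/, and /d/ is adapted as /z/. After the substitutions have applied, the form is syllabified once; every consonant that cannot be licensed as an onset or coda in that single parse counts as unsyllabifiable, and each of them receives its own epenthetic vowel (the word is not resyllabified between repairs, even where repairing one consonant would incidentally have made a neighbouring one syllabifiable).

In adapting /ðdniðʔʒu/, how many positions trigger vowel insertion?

After substitution the input is /sznisʔʒu/.
The unsyllabifiable consonants are /s/, /z/, /s/, /ʔ/; each receives one epenthetic vowel.

4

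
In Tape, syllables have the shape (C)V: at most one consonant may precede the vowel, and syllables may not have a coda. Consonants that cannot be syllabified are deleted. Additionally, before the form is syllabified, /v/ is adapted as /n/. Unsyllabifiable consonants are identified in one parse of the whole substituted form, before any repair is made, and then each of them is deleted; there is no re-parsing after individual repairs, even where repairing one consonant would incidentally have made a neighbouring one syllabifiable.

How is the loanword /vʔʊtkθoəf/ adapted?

Substitution: /v/ → /n/, giving /nʔʊtkθoəf/.
Under (C)V, the unsyllabifiable consonants are /n/, /t/, /k/, /f/ (no codas are permitted; onsets are limited to one consonant).
Deleting the stranded consonants removes /n/, /t/, /k/, /f/.

ʔʊθoə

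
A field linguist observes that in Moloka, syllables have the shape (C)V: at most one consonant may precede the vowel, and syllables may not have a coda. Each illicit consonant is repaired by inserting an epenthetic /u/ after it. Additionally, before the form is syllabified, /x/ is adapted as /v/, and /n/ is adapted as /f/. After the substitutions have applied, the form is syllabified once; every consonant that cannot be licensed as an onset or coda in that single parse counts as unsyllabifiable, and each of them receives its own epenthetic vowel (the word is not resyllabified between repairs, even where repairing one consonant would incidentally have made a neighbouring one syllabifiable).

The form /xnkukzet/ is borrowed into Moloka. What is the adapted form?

vufukukuzetu

Substitution: /x/ → /v/, /n/ → /f/, giving /vfkukzet/.
Under (C)V, the unsyllabifiable consonants are /v/, /f/, /k/, /t/ (no codas are permitted; onsets are limited to one consonant).
Epenthesis after each stranded consonant: /v/ → /vu/, /f/ → /fu/, /k/ → /ku/, /t/ → /tu/.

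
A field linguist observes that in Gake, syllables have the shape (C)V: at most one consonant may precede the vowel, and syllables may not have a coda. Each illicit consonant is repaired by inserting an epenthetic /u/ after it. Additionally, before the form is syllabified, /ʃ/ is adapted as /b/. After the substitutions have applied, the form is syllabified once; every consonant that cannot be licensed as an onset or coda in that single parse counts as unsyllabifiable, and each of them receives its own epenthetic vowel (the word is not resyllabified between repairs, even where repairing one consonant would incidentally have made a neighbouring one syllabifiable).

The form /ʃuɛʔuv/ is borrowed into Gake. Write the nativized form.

buɛʔuvu

Substitution: /ʃ/ → /b/, giving /buɛʔuv/.
Under (C)V, the unsyllabifiable consonants are /v/ (no codas are permitted; onsets are limited to one consonant).
Each unlicensed consonant becomes the onset of a new syllable: /v/ → /vu/.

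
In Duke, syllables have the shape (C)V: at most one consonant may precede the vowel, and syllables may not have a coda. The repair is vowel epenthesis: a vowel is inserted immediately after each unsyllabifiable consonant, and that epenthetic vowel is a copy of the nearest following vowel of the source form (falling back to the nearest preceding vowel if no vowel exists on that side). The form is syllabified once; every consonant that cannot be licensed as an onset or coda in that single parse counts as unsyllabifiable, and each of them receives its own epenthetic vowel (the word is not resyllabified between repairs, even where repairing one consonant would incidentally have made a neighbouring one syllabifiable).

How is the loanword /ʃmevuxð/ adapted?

ʃemevuxuðu

Syllabifying with onset maximization leaves /ʃ/, /x/, /ð/ stranded (no codas are permitted; onsets are limited to one consonant).
Epenthesis after each stranded consonant: /ʃ/ → /ʃe/, /x/ → /xu/, /ð/ → /ðu/.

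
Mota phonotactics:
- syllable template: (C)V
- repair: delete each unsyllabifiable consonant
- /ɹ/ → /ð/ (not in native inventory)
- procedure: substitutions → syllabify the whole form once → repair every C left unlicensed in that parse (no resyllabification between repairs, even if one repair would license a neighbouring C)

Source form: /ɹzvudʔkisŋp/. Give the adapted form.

vuki

Substitution: /ɹ/ → /ð/, giving /ðzvudʔkisŋp/.
Syllabifying with onset maximization leaves /ð/, /z/, /d/, /ʔ/, /s/, /ŋ/, /p/ stranded (no codas are permitted; onsets are limited to one consonant).
Each unlicensed consonant is deleted: /ð/, /z/, /d/, /ʔ/, /s/, /ŋ/, /p/.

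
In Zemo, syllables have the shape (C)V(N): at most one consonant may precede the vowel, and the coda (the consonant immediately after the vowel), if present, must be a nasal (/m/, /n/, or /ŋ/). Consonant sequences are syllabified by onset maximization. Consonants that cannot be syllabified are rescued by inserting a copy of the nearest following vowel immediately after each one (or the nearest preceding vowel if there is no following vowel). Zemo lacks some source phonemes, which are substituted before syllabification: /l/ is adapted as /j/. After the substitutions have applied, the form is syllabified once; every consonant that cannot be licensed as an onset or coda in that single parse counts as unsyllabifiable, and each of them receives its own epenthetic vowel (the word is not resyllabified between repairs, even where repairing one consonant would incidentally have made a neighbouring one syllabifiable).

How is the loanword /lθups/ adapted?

Substitution: /l/ → /j/, giving /jθups/.
Under (C)V(N), the unsyllabifiable consonants are /j/, /p/, /s/ (only a nasal (/m/, /n/, or /ŋ/) is licensed in coda position; onsets are limited to one consonant).
Inserting the epenthetic vowel yields /j/ → /ju/, /p/ → /pu/, /s/ → /su/.

juθupusu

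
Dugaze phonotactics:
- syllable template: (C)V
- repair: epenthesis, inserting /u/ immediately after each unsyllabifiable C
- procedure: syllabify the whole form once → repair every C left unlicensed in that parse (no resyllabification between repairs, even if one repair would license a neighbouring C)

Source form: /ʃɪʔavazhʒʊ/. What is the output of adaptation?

ʃɪʔavazuhuʒʊ

Under (C)V, the unsyllabifiable consonants are /z/, /h/ (no codas are permitted; onsets are limited to one consonant).
Inserting the epenthetic vowel yields /z/ → /zu/, /h/ → /hu/.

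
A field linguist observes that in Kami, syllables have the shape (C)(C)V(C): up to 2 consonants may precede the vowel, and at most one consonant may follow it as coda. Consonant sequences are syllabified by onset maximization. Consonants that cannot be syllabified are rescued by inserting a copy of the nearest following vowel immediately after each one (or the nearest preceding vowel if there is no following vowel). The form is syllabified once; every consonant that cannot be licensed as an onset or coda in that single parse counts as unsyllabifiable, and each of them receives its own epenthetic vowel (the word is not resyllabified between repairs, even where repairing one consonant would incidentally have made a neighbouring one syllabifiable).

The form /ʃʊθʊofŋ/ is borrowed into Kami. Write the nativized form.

The consonants /ŋ/ cannot be parsed into a legal (C)(C)V(C) syllable (at most one coda consonant is licensed; onsets may contain at most 2 consonants).
Each unlicensed consonant becomes the onset of a new syllable: /ŋ/ → /ŋo/.

ʃʊθʊofŋo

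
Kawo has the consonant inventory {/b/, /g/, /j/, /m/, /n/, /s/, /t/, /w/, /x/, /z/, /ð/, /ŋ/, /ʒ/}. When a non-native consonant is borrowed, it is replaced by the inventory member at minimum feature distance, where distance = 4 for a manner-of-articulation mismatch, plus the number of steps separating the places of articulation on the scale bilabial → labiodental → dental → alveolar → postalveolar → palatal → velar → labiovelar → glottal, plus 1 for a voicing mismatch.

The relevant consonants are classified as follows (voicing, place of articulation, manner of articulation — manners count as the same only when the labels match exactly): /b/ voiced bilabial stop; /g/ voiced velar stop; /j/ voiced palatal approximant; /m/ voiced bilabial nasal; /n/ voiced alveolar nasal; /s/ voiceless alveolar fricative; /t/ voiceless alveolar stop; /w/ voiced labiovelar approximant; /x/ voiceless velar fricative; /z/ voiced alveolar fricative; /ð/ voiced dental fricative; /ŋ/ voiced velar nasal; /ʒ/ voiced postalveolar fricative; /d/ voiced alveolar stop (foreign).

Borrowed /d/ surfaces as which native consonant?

/t/ is closest: same manner (stop), place distance 0 (alveolar→alveolar), voicing differs (+1); total 1. Next closest is /b/ at distance 3.

t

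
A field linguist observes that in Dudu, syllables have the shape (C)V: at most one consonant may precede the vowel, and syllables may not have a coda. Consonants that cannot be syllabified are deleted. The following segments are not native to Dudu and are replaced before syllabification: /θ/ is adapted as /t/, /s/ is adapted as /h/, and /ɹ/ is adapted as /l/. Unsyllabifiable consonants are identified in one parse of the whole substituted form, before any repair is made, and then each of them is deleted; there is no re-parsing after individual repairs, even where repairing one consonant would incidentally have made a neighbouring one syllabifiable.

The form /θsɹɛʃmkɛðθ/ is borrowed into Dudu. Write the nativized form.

lɛkɛ

Substitution: /θ/ → /t/, /s/ → /h/, /ɹ/ → /l/, giving /thlɛʃmkɛðt/.
Under (C)V, the unsyllabifiable consonants are /t/, /h/, /ʃ/, /m/, /ð/, /t/ (no codas are permitted; onsets are limited to one consonant).
Deletion applies to /t/, /h/, /ʃ/, /m/, /ð/, /t/.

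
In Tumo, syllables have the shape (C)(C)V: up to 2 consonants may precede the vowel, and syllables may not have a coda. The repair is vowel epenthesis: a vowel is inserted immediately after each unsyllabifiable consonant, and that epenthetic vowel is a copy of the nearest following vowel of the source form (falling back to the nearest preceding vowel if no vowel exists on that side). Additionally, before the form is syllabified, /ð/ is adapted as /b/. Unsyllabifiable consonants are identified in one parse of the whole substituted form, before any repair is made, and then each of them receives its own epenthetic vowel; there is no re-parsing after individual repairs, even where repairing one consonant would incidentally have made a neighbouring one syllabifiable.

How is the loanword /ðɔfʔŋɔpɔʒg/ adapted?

bɔfɔʔŋɔpɔʒɔgɔ

Substitution: /ð/ → /b/, giving /bɔfʔŋɔpɔʒg/.
Under (C)(C)V, the unsyllabifiable consonants are /f/, /ʒ/, /g/ (no codas are permitted; onsets may contain at most 2 consonants).
Each unlicensed consonant becomes the onset of a new syllable: /f/ → /fɔ/, /ʒ/ → /ʒɔ/, /g/ → /gɔ/.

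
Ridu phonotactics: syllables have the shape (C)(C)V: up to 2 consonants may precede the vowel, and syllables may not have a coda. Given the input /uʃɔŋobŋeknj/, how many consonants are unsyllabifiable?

Syllabifying with onset maximization leaves /k/, /n/, /j/ stranded (no codas are permitted; onsets may contain at most 2 consonants).

3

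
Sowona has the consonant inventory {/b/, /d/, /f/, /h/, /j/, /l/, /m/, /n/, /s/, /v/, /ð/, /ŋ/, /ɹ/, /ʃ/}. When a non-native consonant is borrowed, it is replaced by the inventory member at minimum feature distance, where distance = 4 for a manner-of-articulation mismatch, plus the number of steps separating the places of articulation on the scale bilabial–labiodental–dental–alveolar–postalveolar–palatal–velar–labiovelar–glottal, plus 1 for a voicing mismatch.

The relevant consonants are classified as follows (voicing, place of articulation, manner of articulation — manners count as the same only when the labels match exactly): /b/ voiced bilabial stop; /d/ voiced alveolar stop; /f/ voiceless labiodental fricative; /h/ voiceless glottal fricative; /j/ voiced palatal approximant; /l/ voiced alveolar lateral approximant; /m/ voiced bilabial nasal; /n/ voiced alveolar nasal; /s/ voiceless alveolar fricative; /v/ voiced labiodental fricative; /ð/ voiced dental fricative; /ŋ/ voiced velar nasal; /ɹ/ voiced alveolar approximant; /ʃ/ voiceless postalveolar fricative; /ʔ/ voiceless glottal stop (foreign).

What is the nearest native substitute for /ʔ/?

h

/h/ is closest: manner differs (stop→fricative, +4), place distance 0 (glottal→glottal), same voicing; total 4. Next closest is /d/ at distance 6.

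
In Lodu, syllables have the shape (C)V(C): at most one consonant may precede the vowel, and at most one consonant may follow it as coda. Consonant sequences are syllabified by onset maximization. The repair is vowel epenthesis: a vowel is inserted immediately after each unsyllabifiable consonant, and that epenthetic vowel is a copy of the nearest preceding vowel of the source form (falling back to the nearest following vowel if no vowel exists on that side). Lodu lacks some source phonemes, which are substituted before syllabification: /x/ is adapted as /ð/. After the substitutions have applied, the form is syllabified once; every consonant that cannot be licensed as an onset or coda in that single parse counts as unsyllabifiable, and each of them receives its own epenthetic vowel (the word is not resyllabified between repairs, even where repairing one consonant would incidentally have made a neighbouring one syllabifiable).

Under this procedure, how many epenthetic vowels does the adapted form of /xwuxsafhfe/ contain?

After substitution the input is /ðwuðsafhfe/.
The unsyllabifiable consonants are /ð/, /h/; each receives one epenthetic vowel.

2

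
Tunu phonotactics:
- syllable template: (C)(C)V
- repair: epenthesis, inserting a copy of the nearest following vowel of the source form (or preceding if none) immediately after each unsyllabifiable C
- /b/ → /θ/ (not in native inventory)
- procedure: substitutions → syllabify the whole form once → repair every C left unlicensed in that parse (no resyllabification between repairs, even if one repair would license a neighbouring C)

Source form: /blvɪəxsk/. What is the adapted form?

θɪlvɪəxəsəkə

Substitution: /b/ → /θ/, giving /θlvɪəxsk/.
Syllabifying with onset maximization leaves /θ/, /x/, /s/, /k/ stranded (no codas are permitted; onsets may contain at most 2 consonants).
Epenthesis after each stranded consonant: /θ/ → /θɪ/, /x/ → /xə/, /s/ → /sə/, /k/ → /kə/.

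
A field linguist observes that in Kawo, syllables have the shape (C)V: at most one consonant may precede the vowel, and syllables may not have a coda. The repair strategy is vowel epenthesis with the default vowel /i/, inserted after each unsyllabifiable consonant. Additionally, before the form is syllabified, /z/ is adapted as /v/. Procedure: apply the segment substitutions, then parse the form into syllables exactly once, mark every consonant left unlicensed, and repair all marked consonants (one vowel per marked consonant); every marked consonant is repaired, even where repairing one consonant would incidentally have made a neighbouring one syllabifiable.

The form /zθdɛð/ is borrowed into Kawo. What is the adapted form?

viθidɛði

Substitution: /z/ → /v/, giving /vθdɛð/.
Under (C)V, the unsyllabifiable consonants are /v/, /θ/, /ð/ (no codas are permitted; onsets are limited to one consonant).
Inserting the epenthetic vowel yields /v/ → /vi/, /θ/ → /θi/, /ð/ → /ði/.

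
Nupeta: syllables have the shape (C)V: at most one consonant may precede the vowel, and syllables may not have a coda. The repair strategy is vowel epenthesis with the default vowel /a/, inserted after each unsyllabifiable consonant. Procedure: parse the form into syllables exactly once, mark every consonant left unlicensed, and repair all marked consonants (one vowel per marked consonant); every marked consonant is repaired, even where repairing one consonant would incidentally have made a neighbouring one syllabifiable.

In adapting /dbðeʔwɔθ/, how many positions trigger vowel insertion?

The unsyllabifiable consonants are /d/, /b/, /ʔ/, /θ/; each receives one epenthetic vowel.

4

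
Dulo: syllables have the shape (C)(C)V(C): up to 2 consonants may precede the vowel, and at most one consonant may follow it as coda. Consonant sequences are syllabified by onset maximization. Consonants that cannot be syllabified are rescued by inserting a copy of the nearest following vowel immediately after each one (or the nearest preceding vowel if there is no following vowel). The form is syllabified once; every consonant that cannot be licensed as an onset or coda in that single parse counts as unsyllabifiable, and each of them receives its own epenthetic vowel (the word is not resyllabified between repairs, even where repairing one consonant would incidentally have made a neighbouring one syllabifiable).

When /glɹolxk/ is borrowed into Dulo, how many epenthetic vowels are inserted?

The unsyllabifiable consonants are /g/, /x/, /k/; each receives one epenthetic vowel.

3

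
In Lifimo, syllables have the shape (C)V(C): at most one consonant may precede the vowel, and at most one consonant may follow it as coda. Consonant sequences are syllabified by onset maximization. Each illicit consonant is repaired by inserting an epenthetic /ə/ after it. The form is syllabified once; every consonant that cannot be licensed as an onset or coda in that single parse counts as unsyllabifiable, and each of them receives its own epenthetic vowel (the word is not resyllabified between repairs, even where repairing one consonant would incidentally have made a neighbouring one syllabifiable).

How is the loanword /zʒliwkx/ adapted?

zəʒəliwkəxə

Under (C)V(C), the unsyllabifiable consonants are /z/, /ʒ/, /k/, /x/ (at most one coda consonant is licensed; onsets are limited to one consonant).
Each unlicensed consonant becomes the onset of a new syllable: /z/ → /zə/, /ʒ/ → /ʒə/, /k/ → /kə/, /x/ → /xə/.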